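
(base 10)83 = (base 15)58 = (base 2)1010011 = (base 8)123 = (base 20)43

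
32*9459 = 302688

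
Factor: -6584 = -1*2^3*823^1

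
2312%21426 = 2312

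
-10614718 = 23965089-34579807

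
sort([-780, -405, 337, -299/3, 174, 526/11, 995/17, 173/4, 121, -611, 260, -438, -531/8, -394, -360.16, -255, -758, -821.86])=[-821.86, -780, -758, -611, -438, -405, -394, -360.16, -255, -299/3, -531/8, 173/4, 526/11, 995/17, 121, 174, 260, 337]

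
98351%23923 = 2659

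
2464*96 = 236544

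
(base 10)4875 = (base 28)663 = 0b1001100001011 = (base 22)a1d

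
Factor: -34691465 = -1 * 5^1 * 6938293^1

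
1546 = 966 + 580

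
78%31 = 16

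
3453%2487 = 966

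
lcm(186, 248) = 744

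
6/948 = 1/158 ≈ 0.00633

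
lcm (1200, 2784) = 69600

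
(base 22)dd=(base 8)453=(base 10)299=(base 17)10a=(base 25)bo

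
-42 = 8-50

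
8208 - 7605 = 603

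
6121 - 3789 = 2332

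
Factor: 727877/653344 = 2^(-5)*17^(-1)*1201^(-1)*727877^1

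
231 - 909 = -678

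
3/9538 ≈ 0.000315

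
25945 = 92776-66831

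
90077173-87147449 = 2929724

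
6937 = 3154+3783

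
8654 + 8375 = 17029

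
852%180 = 132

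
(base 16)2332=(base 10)9010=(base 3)110100201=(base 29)akk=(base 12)526a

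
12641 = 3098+9543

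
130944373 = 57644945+73299428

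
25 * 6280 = 157000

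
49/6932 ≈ 0.00707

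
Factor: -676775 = -1*5^2*11^1*23^1*107^1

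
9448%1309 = 285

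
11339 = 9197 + 2142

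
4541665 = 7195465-2653800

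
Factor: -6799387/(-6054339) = 3^(-1)*7^2*138763^1*2018113^(-1)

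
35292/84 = 2941/7≈420.14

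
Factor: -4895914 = -1 * 2^1 * 37^1 * 66161^1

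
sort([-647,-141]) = [-647,-141]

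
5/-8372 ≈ -0.000597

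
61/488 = 1/8 = 0.125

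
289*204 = 58956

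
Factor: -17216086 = -1 * 2^1 * 107^1 * 80449^1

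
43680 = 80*546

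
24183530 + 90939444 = 115122974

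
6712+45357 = 52069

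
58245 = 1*58245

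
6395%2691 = 1013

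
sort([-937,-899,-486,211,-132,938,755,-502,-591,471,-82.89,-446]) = [-937,-899,-591,-502,-486,-446,-132,-82.89,211,471,755,938]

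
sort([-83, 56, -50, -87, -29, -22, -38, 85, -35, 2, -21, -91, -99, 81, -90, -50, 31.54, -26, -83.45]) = [-99, -91, -90, -87, -83.45, -83, -50, -50, -38, -35, -29, -26, -22, -21, 2, 31.54, 56, 81, 85]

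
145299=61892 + 83407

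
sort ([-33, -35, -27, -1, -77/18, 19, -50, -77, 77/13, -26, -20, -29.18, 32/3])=[-77, -50, -35, -33, -29.18, -27, -26, -20, -77/18, -1, 77/13, 32/3, 19]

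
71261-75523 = -4262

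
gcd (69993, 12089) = 77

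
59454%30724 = 28730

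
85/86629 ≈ 0.000981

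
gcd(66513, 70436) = 1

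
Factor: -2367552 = -1*2^6*3^1*11^1*19^1*59^1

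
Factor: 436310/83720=2^ (-2)*13^ (-1)*271^1=271/52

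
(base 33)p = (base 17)18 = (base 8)31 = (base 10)25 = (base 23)12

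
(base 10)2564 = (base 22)56c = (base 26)3kg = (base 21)5h2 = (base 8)5004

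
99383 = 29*3427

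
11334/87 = 3778/29 ≈ 130.28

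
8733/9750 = 2911/3250 ≈ 0.896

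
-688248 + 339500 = -348748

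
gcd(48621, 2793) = 57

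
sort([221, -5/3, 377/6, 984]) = [-5/3, 377/6, 221, 984]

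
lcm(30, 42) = 210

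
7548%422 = 374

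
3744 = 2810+934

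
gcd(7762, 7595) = 1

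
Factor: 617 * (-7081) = -1 * 73^1 * 97^1 * 617^1 = -4368977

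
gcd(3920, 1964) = 4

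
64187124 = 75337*852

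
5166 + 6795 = 11961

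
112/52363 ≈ 0.00214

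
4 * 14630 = 58520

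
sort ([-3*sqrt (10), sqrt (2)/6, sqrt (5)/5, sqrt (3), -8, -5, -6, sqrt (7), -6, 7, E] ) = [-3*sqrt (10), -8, -6, -6, -5, sqrt (2)/6, sqrt (5)/5, sqrt (3), sqrt (7), E, 7] 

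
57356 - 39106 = 18250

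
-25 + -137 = -162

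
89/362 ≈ 0.246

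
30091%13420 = 3251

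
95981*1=95981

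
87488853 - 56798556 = 30690297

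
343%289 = 54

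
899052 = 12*74921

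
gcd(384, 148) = 4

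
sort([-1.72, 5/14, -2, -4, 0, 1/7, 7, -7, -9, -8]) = [-9, -8, -7, -4, -2, -1.72, 0, 1/7, 5/14, 7]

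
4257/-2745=-1 - 168/305≈-1.55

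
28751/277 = 103 + 220/277 ≈ 103.79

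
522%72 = 18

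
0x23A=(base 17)1G9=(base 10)570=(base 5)4240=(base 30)J0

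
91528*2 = 183056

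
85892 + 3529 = 89421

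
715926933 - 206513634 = 509413299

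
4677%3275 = 1402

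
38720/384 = 605/6 ≈ 100.83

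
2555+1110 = 3665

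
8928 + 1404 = 10332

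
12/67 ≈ 0.179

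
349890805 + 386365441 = 736256246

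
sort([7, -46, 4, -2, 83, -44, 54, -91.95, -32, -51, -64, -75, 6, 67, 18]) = [-91.95, -75, -64, -51, -46, -44, -32, -2, 4, 6, 7, 18, 54, 67, 83]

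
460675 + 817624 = 1278299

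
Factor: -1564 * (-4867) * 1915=2^2 * 5^1 * 17^1 * 23^1 * 31^1 * 157^1 * 383^1=14576957020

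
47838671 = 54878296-7039625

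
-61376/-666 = 30688/333 ≈ 92.16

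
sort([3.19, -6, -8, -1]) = [-8, -6, -1, 3.19]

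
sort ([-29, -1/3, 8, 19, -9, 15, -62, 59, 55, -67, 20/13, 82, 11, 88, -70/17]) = [-67, -62, -29, -9, -70/17, -1/3, 20/13, 8, 11, 15, 19, 55, 59, 82, 88]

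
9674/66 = 4837/33 ≈ 146.58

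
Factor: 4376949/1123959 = 619^1*2357^1*374653^ (-1) = 1458983/374653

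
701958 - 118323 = 583635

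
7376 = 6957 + 419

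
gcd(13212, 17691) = 3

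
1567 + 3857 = 5424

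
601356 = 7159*84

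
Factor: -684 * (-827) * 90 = 2^3 * 3^4 * 5^1 * 19^1 * 827^1 = 50910120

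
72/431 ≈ 0.167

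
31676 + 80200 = 111876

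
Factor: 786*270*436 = 2^4*3^4*5^1*109^1*131^1 = 92527920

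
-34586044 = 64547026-99133070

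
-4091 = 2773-6864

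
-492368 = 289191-781559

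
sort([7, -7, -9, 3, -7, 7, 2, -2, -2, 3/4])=[-9, -7, -7, -2, -2, 3/4, 2, 3, 7, 7]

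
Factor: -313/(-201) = 3^(-1)*67^(-1)*313^1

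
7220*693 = 5003460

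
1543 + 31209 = 32752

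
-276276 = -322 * 858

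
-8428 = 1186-9614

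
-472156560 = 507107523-979264083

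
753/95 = 7 + 88/95 ≈ 7.93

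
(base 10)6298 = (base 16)189a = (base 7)24235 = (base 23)bkj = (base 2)1100010011010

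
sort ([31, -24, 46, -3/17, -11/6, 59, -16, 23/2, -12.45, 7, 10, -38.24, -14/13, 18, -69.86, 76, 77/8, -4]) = [-69.86, -38.24, -24, -16, -12.45, -4, -11/6, -14/13, -3/17, 7, 77/8, 10, 23/2, 18, 31, 46, 59, 76]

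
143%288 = 143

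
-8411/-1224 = 6 + 1067/1224 ≈ 6.87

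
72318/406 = 36159/203 ≈ 178.12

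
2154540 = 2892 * 745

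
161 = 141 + 20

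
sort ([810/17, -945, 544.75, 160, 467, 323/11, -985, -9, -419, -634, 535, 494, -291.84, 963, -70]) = [-985, -945, -634, -419, -291.84, -70, -9, 323/11, 810/17, 160, 467, 494, 535, 544.75, 963]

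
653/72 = 9+5/72 ≈ 9.07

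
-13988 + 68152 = 54164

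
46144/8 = 5768 = 5768.00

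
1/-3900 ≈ -0.000256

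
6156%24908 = 6156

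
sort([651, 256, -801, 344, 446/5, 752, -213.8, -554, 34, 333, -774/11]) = [-801, -554, -213.8, -774/11, 34, 446/5, 256, 333, 344, 651, 752]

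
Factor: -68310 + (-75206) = -1*2^2*35879^1 = -143516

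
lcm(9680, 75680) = 832480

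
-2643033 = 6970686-9613719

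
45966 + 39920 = 85886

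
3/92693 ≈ 0.0000324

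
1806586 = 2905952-1099366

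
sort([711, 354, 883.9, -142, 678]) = [-142, 354, 678, 711, 883.9]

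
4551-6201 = -1650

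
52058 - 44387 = 7671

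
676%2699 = 676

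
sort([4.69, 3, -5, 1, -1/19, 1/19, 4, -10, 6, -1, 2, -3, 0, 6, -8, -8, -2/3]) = [-10, -8, -8, -5, -3, -1, -2/3, -1/19, 0, 1/19, 1, 2, 3, 4, 4.69, 6, 6]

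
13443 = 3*4481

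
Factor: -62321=-1*7^1*29^1*307^1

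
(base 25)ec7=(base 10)9057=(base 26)da9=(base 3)110102110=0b10001101100001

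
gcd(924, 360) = 12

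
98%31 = 5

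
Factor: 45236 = 2^2*43^1*263^1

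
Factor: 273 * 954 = 2^1 * 3^3 * 7^1 * 13^1 * 53^1 = 260442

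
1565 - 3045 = -1480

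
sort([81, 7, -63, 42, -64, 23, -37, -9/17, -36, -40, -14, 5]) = [-64, -63, -40, -37, -36, -14, -9/17, 5, 7, 23, 42, 81]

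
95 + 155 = 250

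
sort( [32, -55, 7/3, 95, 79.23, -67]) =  [-67, -55, 7/3, 32, 79.23, 95]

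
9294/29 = 320 + 14/29 ≈ 320.48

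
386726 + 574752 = 961478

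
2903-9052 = -6149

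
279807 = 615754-335947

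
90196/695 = 129 + 541/695 ≈ 129.78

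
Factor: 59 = 59^1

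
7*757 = 5299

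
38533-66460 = -27927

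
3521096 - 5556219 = -2035123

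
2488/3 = 829 + 1/3 ≈ 829.33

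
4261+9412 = 13673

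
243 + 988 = 1231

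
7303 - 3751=3552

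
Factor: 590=2^1*5^1*59^1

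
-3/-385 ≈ 0.00779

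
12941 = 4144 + 8797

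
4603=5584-981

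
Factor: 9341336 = 2^3 * 1167667^1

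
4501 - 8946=-4445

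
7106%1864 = 1514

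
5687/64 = 88 + 55/64 ≈ 88.86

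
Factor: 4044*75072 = 2^8*3^2*17^1*23^1*337^1 = 303591168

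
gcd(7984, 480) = 16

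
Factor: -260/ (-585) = 2^2*3^ (-2) = 4/9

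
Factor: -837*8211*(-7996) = 2^2*3^4*7^1*17^1*23^1*31^1*1999^1 = 54953365572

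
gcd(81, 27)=27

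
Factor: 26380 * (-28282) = -1 * 2^3 * 5^1 * 79^1 * 179^1 * 1319^1 = -746079160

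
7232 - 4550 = 2682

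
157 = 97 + 60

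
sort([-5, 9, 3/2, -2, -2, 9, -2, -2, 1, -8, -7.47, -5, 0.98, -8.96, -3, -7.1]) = [-8.96, -8, -7.47, -7.1, -5, -5, -3, -2, -2, -2, -2, 0.98, 1, 3/2, 9, 9]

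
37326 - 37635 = -309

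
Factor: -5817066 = -1 * 2^1 * 3^1 * 37^1 * 26203^1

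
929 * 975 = 905775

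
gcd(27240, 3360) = 120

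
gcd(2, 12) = 2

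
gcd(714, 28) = 14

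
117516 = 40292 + 77224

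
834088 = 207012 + 627076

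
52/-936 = -1/18 ≈ -0.0556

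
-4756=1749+-6505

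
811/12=67 + 7/12≈67.58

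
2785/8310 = 557/1662 ≈ 0.335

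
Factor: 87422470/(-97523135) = -1 * 2^1 * 17^(-1) * 1109^1 * 7883^1 * 1147331^(-1) = -17484494/19504627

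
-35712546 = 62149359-97861905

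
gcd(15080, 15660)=580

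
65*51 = 3315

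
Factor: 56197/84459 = 3^(-1)*47^(-1)*599^(-1)*56197^1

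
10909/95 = 114 + 79/95 ≈ 114.83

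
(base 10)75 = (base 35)25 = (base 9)83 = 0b1001011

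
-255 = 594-849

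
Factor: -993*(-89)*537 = 3^2*89^1*179^1*331^1 = 47458449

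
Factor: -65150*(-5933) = 2^1*5^2*17^1*349^1*1303^1 = 386534950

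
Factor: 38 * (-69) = -1 * 2^1 * 3^1 * 19^1 * 23^1 = -2622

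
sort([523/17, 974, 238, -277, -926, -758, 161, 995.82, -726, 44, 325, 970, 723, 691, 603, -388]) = [-926, -758, -726, -388, -277, 523/17, 44, 161, 238, 325, 603, 691, 723, 970, 974, 995.82]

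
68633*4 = 274532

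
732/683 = 1 + 49/683 ≈ 1.07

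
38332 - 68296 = -29964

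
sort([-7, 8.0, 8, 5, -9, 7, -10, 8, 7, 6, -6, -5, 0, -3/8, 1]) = [-10, -9, -7, -6, -5, -3/8, 0, 1, 5, 6, 7, 7, 8.0, 8, 8]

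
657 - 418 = 239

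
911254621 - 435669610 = 475585011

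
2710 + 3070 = 5780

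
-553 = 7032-7585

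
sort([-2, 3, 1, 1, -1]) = [-2, -1, 1, 1, 3]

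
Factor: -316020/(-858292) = 3^1*5^1*23^1*937^(-1) = 345/937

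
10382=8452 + 1930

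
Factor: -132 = -1 * 2^2 * 3^1 * 11^1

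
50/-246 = -25/123 ≈ -0.203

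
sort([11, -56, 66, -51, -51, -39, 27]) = [-56, -51, -51, -39, 11, 27, 66]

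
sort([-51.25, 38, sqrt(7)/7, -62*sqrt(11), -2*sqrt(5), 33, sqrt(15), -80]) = [-62*sqrt(11), -80, -51.25, -2*sqrt(5), sqrt(7)/7, sqrt(15), 33, 38]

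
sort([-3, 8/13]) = [-3, 8/13]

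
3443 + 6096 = 9539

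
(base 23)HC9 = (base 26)DIM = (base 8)22076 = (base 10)9278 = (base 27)CJH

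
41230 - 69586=-28356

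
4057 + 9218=13275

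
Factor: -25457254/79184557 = -1 * 2^1 * 947^1 * 13441^1 * 79184557^(-1)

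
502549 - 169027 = 333522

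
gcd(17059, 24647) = 7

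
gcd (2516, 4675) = 17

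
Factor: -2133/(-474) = 2^(-1)*3^2 = 9/2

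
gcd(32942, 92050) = 14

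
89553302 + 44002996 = 133556298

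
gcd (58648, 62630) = 2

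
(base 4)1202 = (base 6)242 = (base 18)58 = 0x62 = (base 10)98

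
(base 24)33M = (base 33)1M7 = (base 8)3436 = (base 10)1822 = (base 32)1OU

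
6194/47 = 131 + 37/47≈131.79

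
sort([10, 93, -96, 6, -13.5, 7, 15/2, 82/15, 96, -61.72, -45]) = [-96, -61.72, -45, -13.5, 82/15, 6, 7, 15/2, 10, 93, 96]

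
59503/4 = 14875+3/4 = 14875.75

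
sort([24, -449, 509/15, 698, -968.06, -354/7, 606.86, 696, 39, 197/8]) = [-968.06, -449, -354/7, 24, 197/8, 509/15, 39, 606.86, 696, 698]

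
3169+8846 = 12015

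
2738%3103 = 2738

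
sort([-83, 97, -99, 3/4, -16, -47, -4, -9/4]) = [-99, -83, -47, -16, -4, -9/4, 3/4, 97]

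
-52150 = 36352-88502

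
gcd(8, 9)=1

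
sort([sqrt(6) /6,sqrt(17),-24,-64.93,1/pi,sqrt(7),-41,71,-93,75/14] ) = [-93,-64.93,-41,-24,1/pi,sqrt(6) /6,sqrt(7),sqrt(17),75/14,71] 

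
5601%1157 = 973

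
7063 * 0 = 0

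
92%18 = 2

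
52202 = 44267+7935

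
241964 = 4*60491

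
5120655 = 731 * 7005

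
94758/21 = 31586/7≈4512.29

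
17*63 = 1071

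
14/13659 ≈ 0.00102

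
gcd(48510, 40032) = 18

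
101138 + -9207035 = -9105897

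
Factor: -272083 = -1 * 7^1 * 47^1 * 827^1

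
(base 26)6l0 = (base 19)ce4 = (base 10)4602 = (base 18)e3c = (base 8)10772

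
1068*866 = 924888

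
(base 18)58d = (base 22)3eh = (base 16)6f1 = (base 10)1777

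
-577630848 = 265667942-843298790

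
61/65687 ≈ 0.000929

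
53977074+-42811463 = 11165611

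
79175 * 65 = 5146375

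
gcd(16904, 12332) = 4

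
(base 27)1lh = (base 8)2441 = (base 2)10100100001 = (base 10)1313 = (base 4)110201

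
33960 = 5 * 6792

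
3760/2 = 1880 = 1880.00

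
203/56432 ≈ 0.00360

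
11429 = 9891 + 1538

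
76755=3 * 25585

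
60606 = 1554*39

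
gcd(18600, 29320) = 40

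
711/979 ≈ 0.726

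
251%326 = 251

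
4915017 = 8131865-3216848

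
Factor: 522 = 2^1*3^2*29^1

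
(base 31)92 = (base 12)1b5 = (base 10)281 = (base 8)431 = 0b100011001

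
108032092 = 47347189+60684903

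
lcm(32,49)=1568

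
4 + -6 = -2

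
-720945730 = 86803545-807749275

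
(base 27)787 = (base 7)21346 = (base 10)5326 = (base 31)5gp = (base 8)12316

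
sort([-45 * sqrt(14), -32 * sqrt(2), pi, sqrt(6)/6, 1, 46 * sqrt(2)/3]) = [-45 * sqrt(14), -32 * sqrt(2), sqrt(6)/6, 1, pi, 46 * sqrt(2)/3]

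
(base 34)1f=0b110001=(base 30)1j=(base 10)49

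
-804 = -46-758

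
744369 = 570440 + 173929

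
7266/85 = 85 + 41/85 ≈ 85.48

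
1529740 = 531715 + 998025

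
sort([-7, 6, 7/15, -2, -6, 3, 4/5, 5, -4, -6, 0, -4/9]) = [-7, -6, -6, -4, -2, -4/9, 0, 7/15, 4/5, 3, 5, 6]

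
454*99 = 44946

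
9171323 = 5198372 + 3972951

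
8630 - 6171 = 2459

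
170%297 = 170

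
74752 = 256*292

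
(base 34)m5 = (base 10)753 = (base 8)1361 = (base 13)45c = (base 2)1011110001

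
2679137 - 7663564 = -4984427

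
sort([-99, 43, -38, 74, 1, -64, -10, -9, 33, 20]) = [-99, -64, -38, -10, -9, 1, 20, 33, 43, 74]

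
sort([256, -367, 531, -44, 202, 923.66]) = [-367, -44, 202, 256, 531, 923.66]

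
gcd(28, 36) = 4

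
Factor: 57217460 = 2^2*5^1*773^1*3701^1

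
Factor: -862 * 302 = -1 * 2^2 * 151^1 * 431^1 = -260324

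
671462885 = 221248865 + 450214020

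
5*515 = 2575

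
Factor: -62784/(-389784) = 2^3*3^1*149^(-1) = 24/149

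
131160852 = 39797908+91362944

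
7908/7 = 1129+5/7 ≈ 1129.71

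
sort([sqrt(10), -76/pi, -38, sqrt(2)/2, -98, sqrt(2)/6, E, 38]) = [-98, -38, -76/pi, sqrt(2)/6, sqrt(2)/2, E, sqrt(10), 38]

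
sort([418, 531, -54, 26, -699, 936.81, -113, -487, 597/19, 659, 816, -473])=[-699, -487, -473, -113, -54, 26, 597/19, 418, 531, 659, 816, 936.81]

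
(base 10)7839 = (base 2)1111010011111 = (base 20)jbj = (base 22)g47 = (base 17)1a22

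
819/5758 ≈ 0.142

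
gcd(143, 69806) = 11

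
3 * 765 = 2295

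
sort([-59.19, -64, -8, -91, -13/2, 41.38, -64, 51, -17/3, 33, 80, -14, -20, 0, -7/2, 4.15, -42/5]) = [-91, -64, -64, -59.19, -20, -14, -42/5, -8, -13/2, -17/3, -7/2, 0, 4.15, 33, 41.38, 51, 80]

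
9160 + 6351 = 15511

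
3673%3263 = 410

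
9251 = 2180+7071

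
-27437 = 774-28211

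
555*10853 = 6023415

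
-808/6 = -404/3≈-134.67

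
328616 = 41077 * 8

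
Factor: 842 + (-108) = 2^1*367^1 = 734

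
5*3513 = 17565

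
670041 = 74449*9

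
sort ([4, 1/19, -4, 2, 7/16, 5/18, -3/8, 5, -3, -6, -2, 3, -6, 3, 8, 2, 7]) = [-6, -6, -4, -3, -2, -3/8, 1/19, 5/18, 7/16, 2, 2, 3, 3, 4, 5, 7, 8]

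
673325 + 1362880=2036205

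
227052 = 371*612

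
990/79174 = 495/39587 ≈ 0.0125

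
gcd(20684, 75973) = 1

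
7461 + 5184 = 12645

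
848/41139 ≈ 0.0206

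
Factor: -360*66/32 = -1*2^ (-1)*3^3*5^1*11^1 = -1485/2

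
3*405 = 1215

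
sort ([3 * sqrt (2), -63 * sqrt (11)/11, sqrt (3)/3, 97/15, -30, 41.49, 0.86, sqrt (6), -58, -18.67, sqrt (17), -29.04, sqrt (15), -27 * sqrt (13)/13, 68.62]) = [-58, -30, -29.04, -63 * sqrt (11)/11, -18.67, -27 * sqrt (13)/13, sqrt (3)/3, 0.86, sqrt (6), sqrt (15), sqrt (17), 3 * sqrt (2), 97/15, 41.49, 68.62]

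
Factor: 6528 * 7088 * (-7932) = -1 * 2^13 * 3^2 * 17^1 * 443^1 * 661^1 = -367017320448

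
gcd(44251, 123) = 1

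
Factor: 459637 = 31^1 * 14827^1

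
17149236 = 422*40638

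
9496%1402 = 1084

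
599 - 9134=-8535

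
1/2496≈0.000401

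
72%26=20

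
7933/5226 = 1 + 2707/5226 ≈ 1.52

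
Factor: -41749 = -1 * 83^1 * 503^1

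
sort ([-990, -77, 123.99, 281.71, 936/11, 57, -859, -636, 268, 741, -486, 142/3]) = [-990, -859, -636, -486, -77, 142/3, 57, 936/11, 123.99, 268, 281.71, 741]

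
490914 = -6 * (-81819)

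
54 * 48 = 2592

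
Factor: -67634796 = -1 * 2^2 * 3^1 * 5636233^1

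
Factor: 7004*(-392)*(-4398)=2^6*3^1*7^2*17^1*103^1*733^1=12075008064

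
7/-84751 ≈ -0.0000826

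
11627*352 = 4092704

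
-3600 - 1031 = -4631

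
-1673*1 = -1673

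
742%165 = 82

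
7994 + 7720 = 15714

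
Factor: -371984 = -1*2^4*67^1*347^1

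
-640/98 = -6 - 26/49 ≈ -6.53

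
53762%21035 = 11692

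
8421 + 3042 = 11463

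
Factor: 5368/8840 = 5^(-1)*11^1*13^(-1)*17^(-1)*61^1 = 671/1105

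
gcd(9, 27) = 9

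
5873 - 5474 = 399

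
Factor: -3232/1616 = -1*2^1 = -2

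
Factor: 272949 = 3^1*37^1*2459^1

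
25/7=3 + 4/7 ≈ 3.57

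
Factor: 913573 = 913573^1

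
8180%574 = 144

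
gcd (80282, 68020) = 2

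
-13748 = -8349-5399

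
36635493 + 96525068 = 133160561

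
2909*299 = 869791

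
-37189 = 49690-86879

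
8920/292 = 2230/73 ≈ 30.55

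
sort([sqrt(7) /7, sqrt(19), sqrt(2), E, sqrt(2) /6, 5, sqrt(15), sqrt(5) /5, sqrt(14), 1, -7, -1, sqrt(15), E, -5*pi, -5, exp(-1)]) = [-5*pi, -7, -5, -1, sqrt(2) /6, exp(-1), sqrt(7) /7, sqrt(5) /5, 1, sqrt(2), E, E, sqrt(14), sqrt(15), sqrt(15), sqrt(19), 5]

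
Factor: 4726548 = 2^2*3^2*131293^1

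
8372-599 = 7773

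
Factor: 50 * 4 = 2^3 * 5^2 = 200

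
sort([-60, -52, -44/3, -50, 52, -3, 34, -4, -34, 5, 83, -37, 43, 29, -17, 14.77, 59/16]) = [-60, -52, -50, -37, -34, -17, -44/3, -4, -3, 59/16, 5, 14.77, 29, 34, 43, 52, 83]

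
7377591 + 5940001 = 13317592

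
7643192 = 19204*398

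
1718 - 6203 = -4485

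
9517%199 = 164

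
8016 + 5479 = 13495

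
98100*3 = 294300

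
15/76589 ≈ 0.000196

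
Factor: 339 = 3^1 * 113^1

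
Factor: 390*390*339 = 2^2*3^3*5^2*13^2*113^1 = 51561900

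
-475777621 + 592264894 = 116487273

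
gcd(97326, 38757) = 3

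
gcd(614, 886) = 2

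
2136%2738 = 2136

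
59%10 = 9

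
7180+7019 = 14199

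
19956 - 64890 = -44934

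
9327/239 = 39 + 6/239 ≈ 39.03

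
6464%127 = 114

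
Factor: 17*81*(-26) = -1*2^1*3^4*13^1*17^1 = -35802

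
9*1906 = 17154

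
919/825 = 1 + 94/825 ≈ 1.11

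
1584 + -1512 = 72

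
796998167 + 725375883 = 1522374050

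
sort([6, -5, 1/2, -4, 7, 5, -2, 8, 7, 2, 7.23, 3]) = [-5, -4, -2, 1/2, 2, 3, 5, 6, 7, 7, 7.23, 8]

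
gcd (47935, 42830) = 5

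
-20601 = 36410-57011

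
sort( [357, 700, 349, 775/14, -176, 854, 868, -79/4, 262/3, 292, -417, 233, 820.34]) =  [-417, -176, -79/4, 775/14, 262/3, 233, 292, 349, 357, 700, 820.34, 854, 868]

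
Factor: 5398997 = 23^1*191^1*1229^1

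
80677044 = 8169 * 9876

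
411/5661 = 137/1887≈0.0726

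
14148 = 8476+5672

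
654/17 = 38 + 8/17 ≈ 38.47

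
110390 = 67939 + 42451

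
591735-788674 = -196939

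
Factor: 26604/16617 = 2^2*3^1*29^(-1)*191^(-1)*739^1 = 8868/5539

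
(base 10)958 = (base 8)1676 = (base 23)1if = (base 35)rd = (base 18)2h4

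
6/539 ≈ 0.0111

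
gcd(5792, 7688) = 8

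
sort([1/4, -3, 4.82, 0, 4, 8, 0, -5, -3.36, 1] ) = [-5, -3.36, -3, 0, 0, 1/4, 1, 4, 4.82, 8] 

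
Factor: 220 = 2^2 * 5^1 * 11^1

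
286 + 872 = 1158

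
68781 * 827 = 56881887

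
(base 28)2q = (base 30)2m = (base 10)82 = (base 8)122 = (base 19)46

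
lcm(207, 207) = 207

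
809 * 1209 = 978081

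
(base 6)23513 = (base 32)3b5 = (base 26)51n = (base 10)3429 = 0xd65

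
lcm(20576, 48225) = 1543200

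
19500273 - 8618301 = 10881972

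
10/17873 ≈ 0.000560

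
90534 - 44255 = 46279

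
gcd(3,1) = 1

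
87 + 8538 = 8625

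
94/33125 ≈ 0.00284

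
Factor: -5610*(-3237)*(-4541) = -1*2^1*3^2*5^1*11^1*13^1*17^1*19^1*83^1*239^1 = -82462607370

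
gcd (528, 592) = 16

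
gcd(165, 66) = 33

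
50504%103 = 34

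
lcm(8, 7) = 56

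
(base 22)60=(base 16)84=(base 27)4o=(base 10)132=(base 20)6c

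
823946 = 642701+181245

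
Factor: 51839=51839^1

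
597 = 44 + 553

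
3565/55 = 64 + 9/11 ≈ 64.82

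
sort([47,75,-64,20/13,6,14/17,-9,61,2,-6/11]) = [-64,-9,-6/11,14/17,20/13,2,6,47,61,75]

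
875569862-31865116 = 843704746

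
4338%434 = 432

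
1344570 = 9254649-7910079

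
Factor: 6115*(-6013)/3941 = -1*5^1*563^(-1)*859^1*1223^1 = -5252785/563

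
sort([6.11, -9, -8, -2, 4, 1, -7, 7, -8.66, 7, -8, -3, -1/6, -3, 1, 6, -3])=[-9, -8.66, -8, -8, -7, -3, -3, -3, -2, -1/6, 1, 1, 4, 6, 6.11, 7, 7]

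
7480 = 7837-357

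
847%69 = 19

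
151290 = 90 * 1681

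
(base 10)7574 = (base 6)55022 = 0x1d96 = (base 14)2a90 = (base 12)4472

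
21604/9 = 2400 + 4/9 ≈ 2400.44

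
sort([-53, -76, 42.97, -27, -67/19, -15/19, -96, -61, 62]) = [-96, -76, -61, -53, -27, -67/19, -15/19, 42.97, 62]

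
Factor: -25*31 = -1*5^2*31^1 = -775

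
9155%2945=320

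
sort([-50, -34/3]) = [-50, -34/3]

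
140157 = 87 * 1611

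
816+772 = 1588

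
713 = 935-222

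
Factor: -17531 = -1*47^1*373^1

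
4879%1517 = 328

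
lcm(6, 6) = 6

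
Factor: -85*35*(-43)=5^2*7^1*17^1*43^1=127925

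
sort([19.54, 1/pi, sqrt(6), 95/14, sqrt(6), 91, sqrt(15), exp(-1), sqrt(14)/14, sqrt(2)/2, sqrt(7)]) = [sqrt(14)/14, 1/pi, exp(-1), sqrt(2)/2, sqrt(6), sqrt(6), sqrt(7), sqrt(15), 95/14, 19.54, 91]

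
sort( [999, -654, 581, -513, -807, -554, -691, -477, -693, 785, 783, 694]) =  [-807, -693, -691, -654, -554, -513, -477, 581, 694, 783, 785, 999]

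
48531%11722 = 1643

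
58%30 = 28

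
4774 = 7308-2534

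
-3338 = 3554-6892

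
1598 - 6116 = -4518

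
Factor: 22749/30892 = 2^ (-2) * 3^1 * 7583^1 * 7723^ (-1)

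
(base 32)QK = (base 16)354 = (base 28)12C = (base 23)1E1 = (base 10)852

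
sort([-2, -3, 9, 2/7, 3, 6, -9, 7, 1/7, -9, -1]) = [-9, -9, -3, -2, -1, 1/7, 2/7, 3, 6, 7, 9]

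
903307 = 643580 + 259727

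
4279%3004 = 1275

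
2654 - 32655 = -30001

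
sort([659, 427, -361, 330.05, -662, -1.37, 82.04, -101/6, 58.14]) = [-662, -361, -101/6, -1.37, 58.14, 82.04, 330.05, 427, 659]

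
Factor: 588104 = 2^3*11^1*41^1*163^1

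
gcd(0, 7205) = 7205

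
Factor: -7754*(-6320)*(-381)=-1*2^5*3^1*5^1*79^1*127^1*3877^1=-18671011680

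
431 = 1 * 431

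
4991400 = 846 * 5900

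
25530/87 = 293 + 13/29 ≈ 293.45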